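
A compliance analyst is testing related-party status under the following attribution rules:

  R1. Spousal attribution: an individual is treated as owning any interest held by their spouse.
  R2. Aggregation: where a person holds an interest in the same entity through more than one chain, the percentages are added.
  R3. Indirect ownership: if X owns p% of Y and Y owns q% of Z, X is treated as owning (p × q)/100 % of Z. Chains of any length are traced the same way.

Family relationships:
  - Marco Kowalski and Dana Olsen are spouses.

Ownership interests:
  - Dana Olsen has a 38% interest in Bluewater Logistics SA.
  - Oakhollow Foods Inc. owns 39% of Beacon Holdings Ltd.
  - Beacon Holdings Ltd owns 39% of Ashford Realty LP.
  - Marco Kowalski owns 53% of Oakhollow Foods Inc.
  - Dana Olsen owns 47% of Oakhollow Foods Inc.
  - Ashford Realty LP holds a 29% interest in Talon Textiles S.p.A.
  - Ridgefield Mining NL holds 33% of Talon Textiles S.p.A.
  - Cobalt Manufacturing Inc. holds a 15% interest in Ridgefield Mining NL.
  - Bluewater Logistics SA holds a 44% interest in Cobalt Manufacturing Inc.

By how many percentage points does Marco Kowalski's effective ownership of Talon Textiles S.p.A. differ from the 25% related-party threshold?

19.76146

By spousal attribution (R1), Marco Kowalski is treated as also owning Dana Olsen's interest in Oakhollow Foods Inc, giving 53% + 47% = 100%.
By spousal attribution (R1), Marco Kowalski is treated as owning Dana Olsen's 38% interest in Bluewater Logistics SA.
Chain via Oakhollow Foods Inc. → Beacon Holdings Ltd → Ashford Realty LP (R3): 100% × 39% × 39% × 29% = 4.4109% of Talon Textiles S.p.A.
Chain via Bluewater Logistics SA → Cobalt Manufacturing Inc. → Ridgefield Mining NL (R3): 38% × 44% × 15% × 33% = 0.82764% of Talon Textiles S.p.A.
Aggregating (R2): 4.4109% + 0.82764% = 5.23854%.
5.23854% falls short of the 25% threshold by 19.76146 percentage points.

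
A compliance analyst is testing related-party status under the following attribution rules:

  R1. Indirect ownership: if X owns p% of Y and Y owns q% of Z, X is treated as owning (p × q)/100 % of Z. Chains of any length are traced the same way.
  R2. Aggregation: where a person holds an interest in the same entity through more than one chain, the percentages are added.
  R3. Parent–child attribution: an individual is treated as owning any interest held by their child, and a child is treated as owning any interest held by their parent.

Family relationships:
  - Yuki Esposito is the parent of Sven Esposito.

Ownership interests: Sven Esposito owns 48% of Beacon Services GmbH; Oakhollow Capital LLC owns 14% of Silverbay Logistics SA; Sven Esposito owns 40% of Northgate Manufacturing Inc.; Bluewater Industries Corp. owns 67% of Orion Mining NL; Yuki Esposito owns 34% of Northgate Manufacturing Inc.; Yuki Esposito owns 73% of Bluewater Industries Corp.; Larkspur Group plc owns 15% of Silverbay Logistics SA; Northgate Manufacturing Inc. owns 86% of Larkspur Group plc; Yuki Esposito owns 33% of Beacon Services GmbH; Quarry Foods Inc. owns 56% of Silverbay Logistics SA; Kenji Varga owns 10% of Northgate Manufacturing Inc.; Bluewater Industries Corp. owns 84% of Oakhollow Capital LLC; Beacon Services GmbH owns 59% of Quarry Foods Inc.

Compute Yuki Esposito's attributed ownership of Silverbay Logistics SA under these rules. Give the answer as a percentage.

By parent–child attribution (R3), Yuki Esposito is treated as also owning Sven Esposito's interest in Beacon Services GmbH, giving 33% + 48% = 81%.
By parent–child attribution (R3), Yuki Esposito is treated as also owning Sven Esposito's interest in Northgate Manufacturing Inc, giving 34% + 40% = 74%.
Chain via Beacon Services GmbH → Quarry Foods Inc. (R1): 81% × 59% × 56% = 26.7624% of Silverbay Logistics SA.
Chain via Northgate Manufacturing Inc. → Larkspur Group plc (R1): 74% × 86% × 15% = 9.546% of Silverbay Logistics SA.
Chain via Bluewater Industries Corp. → Oakhollow Capital LLC (R1): 73% × 84% × 14% = 8.5848% of Silverbay Logistics SA.
Aggregating (R2): 26.7624% + 9.546% + 8.5848% = 44.8932%.

44.8932%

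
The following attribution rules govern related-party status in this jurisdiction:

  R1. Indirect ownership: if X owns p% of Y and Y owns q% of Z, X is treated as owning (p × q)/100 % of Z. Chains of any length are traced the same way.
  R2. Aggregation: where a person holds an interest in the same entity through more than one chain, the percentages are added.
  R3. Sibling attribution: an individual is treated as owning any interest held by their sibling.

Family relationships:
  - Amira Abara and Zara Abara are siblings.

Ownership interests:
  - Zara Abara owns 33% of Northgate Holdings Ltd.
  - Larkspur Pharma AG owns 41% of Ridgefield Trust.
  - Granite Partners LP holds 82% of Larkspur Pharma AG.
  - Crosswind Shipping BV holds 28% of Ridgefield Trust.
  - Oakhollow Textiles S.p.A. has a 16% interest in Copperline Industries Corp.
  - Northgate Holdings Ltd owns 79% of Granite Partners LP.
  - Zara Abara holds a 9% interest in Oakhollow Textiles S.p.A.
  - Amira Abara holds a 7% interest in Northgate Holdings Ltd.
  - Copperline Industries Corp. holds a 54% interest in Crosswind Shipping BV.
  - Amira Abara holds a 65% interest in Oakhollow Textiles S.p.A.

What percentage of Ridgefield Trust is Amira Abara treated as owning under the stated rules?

By sibling attribution (R3), Amira Abara is treated as also owning Zara Abara's interest in Oakhollow Textiles S.p.A, giving 65% + 9% = 74%.
By sibling attribution (R3), Amira Abara is treated as also owning Zara Abara's interest in Northgate Holdings Ltd, giving 7% + 33% = 40%.
Chain via Oakhollow Textiles S.p.A. → Copperline Industries Corp. → Crosswind Shipping BV (R1): 74% × 16% × 54% × 28% = 1.790208% of Ridgefield Trust.
Chain via Northgate Holdings Ltd → Granite Partners LP → Larkspur Pharma AG (R1): 40% × 79% × 82% × 41% = 10.62392% of Ridgefield Trust.
Aggregating (R2): 1.790208% + 10.62392% = 12.414128%.

12.414128%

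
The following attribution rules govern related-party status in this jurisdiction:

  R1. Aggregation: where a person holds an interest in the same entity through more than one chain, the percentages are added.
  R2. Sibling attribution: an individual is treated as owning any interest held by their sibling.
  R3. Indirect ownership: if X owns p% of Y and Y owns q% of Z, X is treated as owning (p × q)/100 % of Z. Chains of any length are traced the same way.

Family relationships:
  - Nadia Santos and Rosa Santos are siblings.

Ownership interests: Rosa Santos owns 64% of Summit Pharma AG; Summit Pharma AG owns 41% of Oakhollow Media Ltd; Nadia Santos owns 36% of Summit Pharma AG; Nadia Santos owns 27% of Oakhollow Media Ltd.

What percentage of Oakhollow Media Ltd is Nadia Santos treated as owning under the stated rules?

By sibling attribution (R2), Nadia Santos is treated as also owning Rosa Santos's interest in Summit Pharma AG, giving 36% + 64% = 100%.
Chain via Summit Pharma AG (R3): 100% × 41% = 41% of Oakhollow Media Ltd.
Direct interest in Oakhollow Media Ltd: 27%.
Aggregating (R1): 41% + 27% = 68%.

68%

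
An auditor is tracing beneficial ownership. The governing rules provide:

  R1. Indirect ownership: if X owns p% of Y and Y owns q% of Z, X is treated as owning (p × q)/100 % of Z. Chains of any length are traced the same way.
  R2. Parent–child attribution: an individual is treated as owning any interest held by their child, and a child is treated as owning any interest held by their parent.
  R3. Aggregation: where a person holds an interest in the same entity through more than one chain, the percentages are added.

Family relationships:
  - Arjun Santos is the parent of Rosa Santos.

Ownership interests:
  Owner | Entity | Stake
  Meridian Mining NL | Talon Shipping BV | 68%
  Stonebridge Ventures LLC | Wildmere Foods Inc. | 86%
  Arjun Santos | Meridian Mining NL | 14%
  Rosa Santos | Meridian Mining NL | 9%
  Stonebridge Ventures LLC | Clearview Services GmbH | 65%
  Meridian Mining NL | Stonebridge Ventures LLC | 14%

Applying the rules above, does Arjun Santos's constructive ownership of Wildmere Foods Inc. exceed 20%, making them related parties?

By parent–child attribution (R2), Arjun Santos is treated as also owning Rosa Santos's interest in Meridian Mining NL, giving 14% + 9% = 23%.
Chain via Meridian Mining NL → Stonebridge Ventures LLC (R1): 23% × 14% × 86% = 2.7692% of Wildmere Foods Inc.
2.7692% does not exceed the 20% threshold, so Arjun is not a related party to Wildmere Foods Inc.

No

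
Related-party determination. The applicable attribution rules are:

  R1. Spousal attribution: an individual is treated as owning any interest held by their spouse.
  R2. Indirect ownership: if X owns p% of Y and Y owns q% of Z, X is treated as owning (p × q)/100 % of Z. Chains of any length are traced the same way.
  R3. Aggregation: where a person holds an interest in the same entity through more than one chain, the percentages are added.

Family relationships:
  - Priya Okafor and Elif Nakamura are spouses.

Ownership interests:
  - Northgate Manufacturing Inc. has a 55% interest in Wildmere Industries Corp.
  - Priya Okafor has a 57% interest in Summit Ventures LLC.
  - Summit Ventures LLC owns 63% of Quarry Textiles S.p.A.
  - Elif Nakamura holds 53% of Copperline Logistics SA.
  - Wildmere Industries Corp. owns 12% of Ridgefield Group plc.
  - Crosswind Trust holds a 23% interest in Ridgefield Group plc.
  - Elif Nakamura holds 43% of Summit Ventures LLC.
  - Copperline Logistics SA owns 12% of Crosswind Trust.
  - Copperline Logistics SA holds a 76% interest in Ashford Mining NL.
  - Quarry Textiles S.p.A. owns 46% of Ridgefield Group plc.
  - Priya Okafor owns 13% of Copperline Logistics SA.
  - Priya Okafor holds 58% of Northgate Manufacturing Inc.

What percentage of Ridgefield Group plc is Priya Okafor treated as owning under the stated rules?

34.6296%

By spousal attribution (R1), Priya Okafor is treated as also owning Elif Nakamura's interest in Summit Ventures LLC, giving 57% + 43% = 100%.
By spousal attribution (R1), Priya Okafor is treated as also owning Elif Nakamura's interest in Copperline Logistics SA, giving 13% + 53% = 66%.
Chain via Northgate Manufacturing Inc. → Wildmere Industries Corp. (R2): 58% × 55% × 12% = 3.828% of Ridgefield Group plc.
Chain via Summit Ventures LLC → Quarry Textiles S.p.A. (R2): 100% × 63% × 46% = 28.98% of Ridgefield Group plc.
Chain via Copperline Logistics SA → Crosswind Trust (R2): 66% × 12% × 23% = 1.8216% of Ridgefield Group plc.
Aggregating (R3): 3.828% + 28.98% + 1.8216% = 34.6296%.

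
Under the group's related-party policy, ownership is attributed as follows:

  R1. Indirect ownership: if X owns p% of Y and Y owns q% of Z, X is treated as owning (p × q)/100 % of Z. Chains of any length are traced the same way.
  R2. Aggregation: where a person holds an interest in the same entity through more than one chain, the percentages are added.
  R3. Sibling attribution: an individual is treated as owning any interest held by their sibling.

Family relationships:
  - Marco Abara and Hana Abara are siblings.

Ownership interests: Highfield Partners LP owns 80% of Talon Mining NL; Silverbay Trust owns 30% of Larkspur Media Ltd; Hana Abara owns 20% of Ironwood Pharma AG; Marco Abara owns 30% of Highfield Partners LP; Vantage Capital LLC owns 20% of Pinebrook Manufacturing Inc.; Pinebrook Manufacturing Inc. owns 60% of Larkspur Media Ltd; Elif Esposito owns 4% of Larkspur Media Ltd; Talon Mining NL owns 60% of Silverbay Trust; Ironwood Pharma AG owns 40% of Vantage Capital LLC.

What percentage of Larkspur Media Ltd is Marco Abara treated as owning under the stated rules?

5.28%

By sibling attribution (R3), Marco Abara is treated as owning Hana Abara's 20% interest in Ironwood Pharma AG.
Chain via Highfield Partners LP → Talon Mining NL → Silverbay Trust (R1): 30% × 80% × 60% × 30% = 4.32% of Larkspur Media Ltd.
Chain via Ironwood Pharma AG → Vantage Capital LLC → Pinebrook Manufacturing Inc. (R1): 20% × 40% × 20% × 60% = 0.96% of Larkspur Media Ltd.
Aggregating (R2): 4.32% + 0.96% = 5.28%.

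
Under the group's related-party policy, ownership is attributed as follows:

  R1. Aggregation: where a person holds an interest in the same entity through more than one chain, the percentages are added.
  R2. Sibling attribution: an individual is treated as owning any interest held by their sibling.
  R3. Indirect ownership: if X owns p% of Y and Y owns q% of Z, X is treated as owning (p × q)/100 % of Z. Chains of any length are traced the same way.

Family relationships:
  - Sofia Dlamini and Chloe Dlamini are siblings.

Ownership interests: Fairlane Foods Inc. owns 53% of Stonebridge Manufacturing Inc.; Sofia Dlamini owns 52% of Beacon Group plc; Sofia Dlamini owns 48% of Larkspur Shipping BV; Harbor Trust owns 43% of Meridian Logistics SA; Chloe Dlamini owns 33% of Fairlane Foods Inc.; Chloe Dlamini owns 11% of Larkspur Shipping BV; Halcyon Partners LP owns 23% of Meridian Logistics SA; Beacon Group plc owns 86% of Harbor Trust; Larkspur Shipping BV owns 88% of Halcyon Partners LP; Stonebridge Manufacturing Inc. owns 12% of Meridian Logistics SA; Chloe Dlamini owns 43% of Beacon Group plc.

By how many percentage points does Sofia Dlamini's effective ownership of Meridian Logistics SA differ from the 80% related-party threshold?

By sibling attribution (R2), Sofia Dlamini is treated as also owning Chloe Dlamini's interest in Beacon Group plc, giving 52% + 43% = 95%.
By sibling attribution (R2), Sofia Dlamini is treated as also owning Chloe Dlamini's interest in Larkspur Shipping BV, giving 48% + 11% = 59%.
By sibling attribution (R2), Sofia Dlamini is treated as owning Chloe Dlamini's 33% interest in Fairlane Foods Inc.
Chain via Beacon Group plc → Harbor Trust (R3): 95% × 86% × 43% = 35.131% of Meridian Logistics SA.
Chain via Larkspur Shipping BV → Halcyon Partners LP (R3): 59% × 88% × 23% = 11.9416% of Meridian Logistics SA.
Chain via Fairlane Foods Inc. → Stonebridge Manufacturing Inc. (R3): 33% × 53% × 12% = 2.0988% of Meridian Logistics SA.
Aggregating (R1): 35.131% + 11.9416% + 2.0988% = 49.1714%.
49.1714% falls short of the 80% threshold by 30.8286 percentage points.

30.8286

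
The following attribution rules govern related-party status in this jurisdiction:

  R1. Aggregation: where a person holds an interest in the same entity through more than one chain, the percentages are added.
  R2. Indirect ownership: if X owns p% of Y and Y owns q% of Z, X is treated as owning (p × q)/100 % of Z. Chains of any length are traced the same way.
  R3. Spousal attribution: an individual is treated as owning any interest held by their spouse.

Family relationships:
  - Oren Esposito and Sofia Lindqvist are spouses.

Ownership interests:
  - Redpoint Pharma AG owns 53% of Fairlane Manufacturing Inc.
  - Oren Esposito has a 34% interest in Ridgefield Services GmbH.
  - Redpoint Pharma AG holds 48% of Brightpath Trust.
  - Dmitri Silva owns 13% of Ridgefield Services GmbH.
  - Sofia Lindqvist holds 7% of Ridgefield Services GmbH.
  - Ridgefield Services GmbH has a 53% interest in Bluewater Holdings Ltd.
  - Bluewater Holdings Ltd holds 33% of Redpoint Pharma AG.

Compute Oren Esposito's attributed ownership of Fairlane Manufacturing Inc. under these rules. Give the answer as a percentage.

3.800577%

By spousal attribution (R3), Oren Esposito is treated as also owning Sofia Lindqvist's interest in Ridgefield Services GmbH, giving 34% + 7% = 41%.
Chain via Ridgefield Services GmbH → Bluewater Holdings Ltd → Redpoint Pharma AG (R2): 41% × 53% × 33% × 53% = 3.800577% of Fairlane Manufacturing Inc.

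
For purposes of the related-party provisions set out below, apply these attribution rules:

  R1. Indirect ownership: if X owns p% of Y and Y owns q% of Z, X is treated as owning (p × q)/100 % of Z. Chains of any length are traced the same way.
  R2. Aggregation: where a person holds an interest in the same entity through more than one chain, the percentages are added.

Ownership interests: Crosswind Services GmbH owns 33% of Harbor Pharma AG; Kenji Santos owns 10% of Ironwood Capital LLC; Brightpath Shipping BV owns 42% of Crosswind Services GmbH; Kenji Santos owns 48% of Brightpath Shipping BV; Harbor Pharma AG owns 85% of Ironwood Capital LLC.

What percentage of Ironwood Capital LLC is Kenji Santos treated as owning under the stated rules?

15.65488%

Chain via Brightpath Shipping BV → Crosswind Services GmbH → Harbor Pharma AG (R1): 48% × 42% × 33% × 85% = 5.65488% of Ironwood Capital LLC.
Direct interest in Ironwood Capital LLC: 10%.
Aggregating (R2): 5.65488% + 10% = 15.65488%.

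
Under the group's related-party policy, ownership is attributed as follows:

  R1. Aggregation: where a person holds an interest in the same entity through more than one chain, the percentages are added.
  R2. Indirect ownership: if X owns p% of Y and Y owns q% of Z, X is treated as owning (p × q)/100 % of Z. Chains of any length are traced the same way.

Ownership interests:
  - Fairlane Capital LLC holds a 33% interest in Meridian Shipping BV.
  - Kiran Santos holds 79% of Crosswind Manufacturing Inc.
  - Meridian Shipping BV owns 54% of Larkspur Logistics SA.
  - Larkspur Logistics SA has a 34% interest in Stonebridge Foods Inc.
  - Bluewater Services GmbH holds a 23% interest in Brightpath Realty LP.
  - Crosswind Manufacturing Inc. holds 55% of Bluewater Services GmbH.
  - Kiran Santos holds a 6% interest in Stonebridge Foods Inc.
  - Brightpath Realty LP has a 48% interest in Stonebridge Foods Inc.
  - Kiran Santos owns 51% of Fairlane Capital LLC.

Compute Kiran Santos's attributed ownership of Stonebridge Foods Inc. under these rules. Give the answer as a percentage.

13.886868%

Chain via Crosswind Manufacturing Inc. → Bluewater Services GmbH → Brightpath Realty LP (R2): 79% × 55% × 23% × 48% = 4.79688% of Stonebridge Foods Inc.
Chain via Fairlane Capital LLC → Meridian Shipping BV → Larkspur Logistics SA (R2): 51% × 33% × 54% × 34% = 3.089988% of Stonebridge Foods Inc.
Direct interest in Stonebridge Foods Inc: 6%.
Aggregating (R1): 4.79688% + 3.089988% + 6% = 13.886868%.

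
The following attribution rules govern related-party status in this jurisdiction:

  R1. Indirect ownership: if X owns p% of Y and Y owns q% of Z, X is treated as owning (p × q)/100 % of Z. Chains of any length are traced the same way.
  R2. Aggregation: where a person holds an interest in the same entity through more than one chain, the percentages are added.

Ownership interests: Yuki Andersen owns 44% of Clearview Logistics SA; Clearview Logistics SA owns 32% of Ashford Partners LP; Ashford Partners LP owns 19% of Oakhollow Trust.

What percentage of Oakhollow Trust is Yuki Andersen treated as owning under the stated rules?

2.6752%

Chain via Clearview Logistics SA → Ashford Partners LP (R1): 44% × 32% × 19% = 2.6752% of Oakhollow Trust.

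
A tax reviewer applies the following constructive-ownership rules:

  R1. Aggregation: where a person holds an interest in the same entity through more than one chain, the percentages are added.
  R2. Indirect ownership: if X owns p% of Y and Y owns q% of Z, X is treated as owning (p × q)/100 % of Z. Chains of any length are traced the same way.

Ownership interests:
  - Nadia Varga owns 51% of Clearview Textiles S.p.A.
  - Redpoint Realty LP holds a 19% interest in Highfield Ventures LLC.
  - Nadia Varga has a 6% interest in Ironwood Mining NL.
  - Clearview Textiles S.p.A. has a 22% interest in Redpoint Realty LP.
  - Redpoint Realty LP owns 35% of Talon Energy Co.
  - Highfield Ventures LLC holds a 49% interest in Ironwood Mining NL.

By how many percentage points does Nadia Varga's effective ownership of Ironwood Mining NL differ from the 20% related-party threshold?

Chain via Clearview Textiles S.p.A. → Redpoint Realty LP → Highfield Ventures LLC (R2): 51% × 22% × 19% × 49% = 1.044582% of Ironwood Mining NL.
Direct interest in Ironwood Mining NL: 6%.
Aggregating (R1): 1.044582% + 6% = 7.044582%.
7.044582% falls short of the 20% threshold by 12.955418 percentage points.

12.955418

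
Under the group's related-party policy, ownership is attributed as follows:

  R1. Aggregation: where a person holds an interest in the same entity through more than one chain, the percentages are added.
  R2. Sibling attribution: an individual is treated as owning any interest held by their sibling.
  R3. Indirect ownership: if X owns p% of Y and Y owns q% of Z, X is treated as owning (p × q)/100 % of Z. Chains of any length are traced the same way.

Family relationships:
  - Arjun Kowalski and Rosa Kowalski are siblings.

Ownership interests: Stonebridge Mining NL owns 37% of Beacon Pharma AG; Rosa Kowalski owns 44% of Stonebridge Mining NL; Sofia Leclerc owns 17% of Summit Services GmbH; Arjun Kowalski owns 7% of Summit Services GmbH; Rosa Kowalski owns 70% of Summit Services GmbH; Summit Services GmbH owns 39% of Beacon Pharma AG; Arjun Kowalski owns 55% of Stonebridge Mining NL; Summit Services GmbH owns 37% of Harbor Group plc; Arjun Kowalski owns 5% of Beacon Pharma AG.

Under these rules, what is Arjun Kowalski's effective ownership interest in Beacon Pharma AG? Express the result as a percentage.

71.66%

By sibling attribution (R2), Arjun Kowalski is treated as also owning Rosa Kowalski's interest in Stonebridge Mining NL, giving 55% + 44% = 99%.
By sibling attribution (R2), Arjun Kowalski is treated as also owning Rosa Kowalski's interest in Summit Services GmbH, giving 7% + 70% = 77%.
Chain via Stonebridge Mining NL (R3): 99% × 37% = 36.63% of Beacon Pharma AG.
Chain via Summit Services GmbH (R3): 77% × 39% = 30.03% of Beacon Pharma AG.
Direct interest in Beacon Pharma AG: 5%.
Aggregating (R1): 36.63% + 30.03% + 5% = 71.66%.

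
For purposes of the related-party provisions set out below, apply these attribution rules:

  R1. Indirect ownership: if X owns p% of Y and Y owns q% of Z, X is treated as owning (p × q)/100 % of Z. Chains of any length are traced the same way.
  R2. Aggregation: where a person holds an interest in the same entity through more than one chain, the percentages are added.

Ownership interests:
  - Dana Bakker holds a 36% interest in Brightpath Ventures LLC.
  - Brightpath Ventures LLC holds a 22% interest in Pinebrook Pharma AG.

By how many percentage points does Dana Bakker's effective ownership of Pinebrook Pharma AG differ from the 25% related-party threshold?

17.08

Chain via Brightpath Ventures LLC (R1): 36% × 22% = 7.92% of Pinebrook Pharma AG.
7.92% falls short of the 25% threshold by 17.08 percentage points.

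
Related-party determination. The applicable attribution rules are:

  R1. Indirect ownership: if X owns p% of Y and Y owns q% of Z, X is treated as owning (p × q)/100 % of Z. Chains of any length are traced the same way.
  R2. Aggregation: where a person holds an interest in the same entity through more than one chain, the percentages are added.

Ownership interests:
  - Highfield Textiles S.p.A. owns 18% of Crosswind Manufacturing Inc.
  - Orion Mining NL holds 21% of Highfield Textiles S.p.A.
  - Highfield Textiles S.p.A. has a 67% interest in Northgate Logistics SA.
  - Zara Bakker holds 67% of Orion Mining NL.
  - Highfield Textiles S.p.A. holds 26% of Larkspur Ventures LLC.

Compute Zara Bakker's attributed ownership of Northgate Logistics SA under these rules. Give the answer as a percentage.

Chain via Orion Mining NL → Highfield Textiles S.p.A. (R1): 67% × 21% × 67% = 9.4269% of Northgate Logistics SA.

9.4269%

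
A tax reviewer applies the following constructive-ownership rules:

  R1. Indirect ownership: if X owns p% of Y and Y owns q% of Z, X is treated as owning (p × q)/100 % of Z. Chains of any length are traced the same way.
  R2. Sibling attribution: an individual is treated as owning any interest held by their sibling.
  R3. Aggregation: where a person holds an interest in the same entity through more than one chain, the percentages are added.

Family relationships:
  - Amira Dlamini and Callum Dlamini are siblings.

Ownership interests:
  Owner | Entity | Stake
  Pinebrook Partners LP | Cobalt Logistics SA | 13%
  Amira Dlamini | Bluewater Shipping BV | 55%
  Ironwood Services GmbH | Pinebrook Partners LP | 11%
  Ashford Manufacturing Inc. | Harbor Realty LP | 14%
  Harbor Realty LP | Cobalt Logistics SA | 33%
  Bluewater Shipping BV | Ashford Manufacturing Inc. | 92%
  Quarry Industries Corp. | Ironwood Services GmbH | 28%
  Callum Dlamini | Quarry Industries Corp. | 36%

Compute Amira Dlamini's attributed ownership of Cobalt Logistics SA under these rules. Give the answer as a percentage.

2.481864%

By sibling attribution (R2), Amira Dlamini is treated as owning Callum Dlamini's 36% interest in Quarry Industries Corp.
Chain via Bluewater Shipping BV → Ashford Manufacturing Inc. → Harbor Realty LP (R1): 55% × 92% × 14% × 33% = 2.33772% of Cobalt Logistics SA.
Chain via Quarry Industries Corp. → Ironwood Services GmbH → Pinebrook Partners LP (R1): 36% × 28% × 11% × 13% = 0.144144% of Cobalt Logistics SA.
Aggregating (R3): 2.33772% + 0.144144% = 2.481864%.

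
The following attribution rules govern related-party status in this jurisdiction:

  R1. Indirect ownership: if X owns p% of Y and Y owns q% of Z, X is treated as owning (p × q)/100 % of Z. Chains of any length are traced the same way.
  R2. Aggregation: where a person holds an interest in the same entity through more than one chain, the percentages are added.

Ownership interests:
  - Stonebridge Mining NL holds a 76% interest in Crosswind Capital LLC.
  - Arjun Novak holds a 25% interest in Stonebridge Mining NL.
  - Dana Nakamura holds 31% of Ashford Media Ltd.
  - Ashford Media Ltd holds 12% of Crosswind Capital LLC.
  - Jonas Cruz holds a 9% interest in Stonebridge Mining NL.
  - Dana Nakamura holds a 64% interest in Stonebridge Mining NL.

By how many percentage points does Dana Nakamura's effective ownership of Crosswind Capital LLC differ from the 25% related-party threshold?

Chain via Ashford Media Ltd (R1): 31% × 12% = 3.72% of Crosswind Capital LLC.
Chain via Stonebridge Mining NL (R1): 64% × 76% = 48.64% of Crosswind Capital LLC.
Aggregating (R2): 3.72% + 48.64% = 52.36%.
52.36% exceeds the 25% threshold by 27.36 percentage points.

27.36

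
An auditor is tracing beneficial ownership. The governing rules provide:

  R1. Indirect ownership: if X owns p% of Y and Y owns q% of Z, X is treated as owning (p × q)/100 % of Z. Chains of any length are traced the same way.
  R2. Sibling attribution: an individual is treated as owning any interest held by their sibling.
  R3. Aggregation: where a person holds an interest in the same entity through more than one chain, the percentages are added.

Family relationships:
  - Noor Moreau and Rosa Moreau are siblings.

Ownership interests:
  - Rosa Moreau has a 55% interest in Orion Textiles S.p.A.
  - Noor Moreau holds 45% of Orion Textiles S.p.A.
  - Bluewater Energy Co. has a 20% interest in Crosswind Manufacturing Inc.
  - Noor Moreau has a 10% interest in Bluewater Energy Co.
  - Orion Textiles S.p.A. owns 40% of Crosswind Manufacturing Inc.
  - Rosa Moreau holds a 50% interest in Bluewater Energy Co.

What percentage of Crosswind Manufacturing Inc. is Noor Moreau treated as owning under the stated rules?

By sibling attribution (R2), Noor Moreau is treated as also owning Rosa Moreau's interest in Orion Textiles S.p.A, giving 45% + 55% = 100%.
By sibling attribution (R2), Noor Moreau is treated as also owning Rosa Moreau's interest in Bluewater Energy Co, giving 10% + 50% = 60%.
Chain via Orion Textiles S.p.A. (R1): 100% × 40% = 40% of Crosswind Manufacturing Inc.
Chain via Bluewater Energy Co. (R1): 60% × 20% = 12% of Crosswind Manufacturing Inc.
Aggregating (R3): 40% + 12% = 52%.

52%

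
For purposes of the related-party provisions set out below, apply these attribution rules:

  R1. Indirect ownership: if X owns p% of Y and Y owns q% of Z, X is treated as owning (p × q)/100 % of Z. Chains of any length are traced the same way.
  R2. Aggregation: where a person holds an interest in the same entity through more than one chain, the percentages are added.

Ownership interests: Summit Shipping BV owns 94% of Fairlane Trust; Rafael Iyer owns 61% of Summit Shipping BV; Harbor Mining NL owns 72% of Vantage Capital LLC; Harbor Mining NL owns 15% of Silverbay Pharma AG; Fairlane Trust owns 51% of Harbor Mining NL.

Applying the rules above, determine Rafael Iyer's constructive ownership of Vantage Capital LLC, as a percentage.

21.055248%

Chain via Summit Shipping BV → Fairlane Trust → Harbor Mining NL (R1): 61% × 94% × 51% × 72% = 21.055248% of Vantage Capital LLC.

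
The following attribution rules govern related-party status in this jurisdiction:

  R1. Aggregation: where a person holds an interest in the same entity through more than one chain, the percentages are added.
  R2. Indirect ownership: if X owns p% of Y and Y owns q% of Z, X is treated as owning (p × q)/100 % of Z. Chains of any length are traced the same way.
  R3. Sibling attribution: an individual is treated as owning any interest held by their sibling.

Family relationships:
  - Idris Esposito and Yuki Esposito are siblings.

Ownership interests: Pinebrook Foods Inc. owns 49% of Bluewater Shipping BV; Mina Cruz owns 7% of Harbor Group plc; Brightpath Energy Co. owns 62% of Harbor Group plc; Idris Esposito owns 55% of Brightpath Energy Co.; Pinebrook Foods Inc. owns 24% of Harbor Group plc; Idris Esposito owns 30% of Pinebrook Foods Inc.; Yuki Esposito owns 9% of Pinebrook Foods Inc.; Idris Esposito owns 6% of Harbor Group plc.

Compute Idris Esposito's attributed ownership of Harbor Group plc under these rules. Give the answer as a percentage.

49.46%

By sibling attribution (R3), Idris Esposito is treated as also owning Yuki Esposito's interest in Pinebrook Foods Inc, giving 30% + 9% = 39%.
Chain via Pinebrook Foods Inc. (R2): 39% × 24% = 9.36% of Harbor Group plc.
Chain via Brightpath Energy Co. (R2): 55% × 62% = 34.1% of Harbor Group plc.
Direct interest in Harbor Group plc: 6%.
Aggregating (R1): 9.36% + 34.1% + 6% = 49.46%.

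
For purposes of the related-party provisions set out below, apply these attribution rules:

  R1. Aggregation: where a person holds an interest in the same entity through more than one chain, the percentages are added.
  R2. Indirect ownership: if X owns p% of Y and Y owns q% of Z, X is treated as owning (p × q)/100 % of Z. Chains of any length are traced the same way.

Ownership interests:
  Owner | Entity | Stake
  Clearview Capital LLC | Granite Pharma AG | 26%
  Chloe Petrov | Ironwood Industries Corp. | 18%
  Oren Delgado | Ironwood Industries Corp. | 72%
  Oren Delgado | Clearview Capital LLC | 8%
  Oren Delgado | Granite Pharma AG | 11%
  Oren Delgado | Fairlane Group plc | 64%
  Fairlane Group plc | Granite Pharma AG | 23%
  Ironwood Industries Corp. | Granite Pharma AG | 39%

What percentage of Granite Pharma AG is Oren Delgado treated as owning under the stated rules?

Chain via Fairlane Group plc (R2): 64% × 23% = 14.72% of Granite Pharma AG.
Chain via Clearview Capital LLC (R2): 8% × 26% = 2.08% of Granite Pharma AG.
Chain via Ironwood Industries Corp. (R2): 72% × 39% = 28.08% of Granite Pharma AG.
Direct interest in Granite Pharma AG: 11%.
Aggregating (R1): 14.72% + 2.08% + 28.08% + 11% = 55.88%.

55.88%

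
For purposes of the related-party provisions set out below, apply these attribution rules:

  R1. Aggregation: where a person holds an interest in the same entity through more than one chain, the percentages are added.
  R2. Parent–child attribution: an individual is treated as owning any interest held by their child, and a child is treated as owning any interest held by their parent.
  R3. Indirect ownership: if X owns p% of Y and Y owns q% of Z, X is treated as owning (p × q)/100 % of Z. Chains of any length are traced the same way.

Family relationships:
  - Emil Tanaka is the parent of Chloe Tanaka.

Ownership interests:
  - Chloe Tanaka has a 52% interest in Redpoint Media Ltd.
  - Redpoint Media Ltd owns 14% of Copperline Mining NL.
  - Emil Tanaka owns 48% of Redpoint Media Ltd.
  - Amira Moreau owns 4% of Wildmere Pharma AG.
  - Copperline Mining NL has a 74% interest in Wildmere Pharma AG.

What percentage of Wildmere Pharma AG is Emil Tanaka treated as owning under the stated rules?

By parent–child attribution (R2), Emil Tanaka is treated as also owning Chloe Tanaka's interest in Redpoint Media Ltd, giving 48% + 52% = 100%.
Chain via Redpoint Media Ltd → Copperline Mining NL (R3): 100% × 14% × 74% = 10.36% of Wildmere Pharma AG.

10.36%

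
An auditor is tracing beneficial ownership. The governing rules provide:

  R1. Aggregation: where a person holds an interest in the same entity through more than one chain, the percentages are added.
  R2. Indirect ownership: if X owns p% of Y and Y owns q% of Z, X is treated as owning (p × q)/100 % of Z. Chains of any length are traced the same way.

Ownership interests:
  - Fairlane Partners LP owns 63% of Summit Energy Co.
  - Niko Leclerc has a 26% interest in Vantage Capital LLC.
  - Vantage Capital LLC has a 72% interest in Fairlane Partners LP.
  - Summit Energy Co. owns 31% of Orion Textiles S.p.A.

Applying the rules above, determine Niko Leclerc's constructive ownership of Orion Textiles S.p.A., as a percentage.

3.656016%

Chain via Vantage Capital LLC → Fairlane Partners LP → Summit Energy Co. (R2): 26% × 72% × 63% × 31% = 3.656016% of Orion Textiles S.p.A.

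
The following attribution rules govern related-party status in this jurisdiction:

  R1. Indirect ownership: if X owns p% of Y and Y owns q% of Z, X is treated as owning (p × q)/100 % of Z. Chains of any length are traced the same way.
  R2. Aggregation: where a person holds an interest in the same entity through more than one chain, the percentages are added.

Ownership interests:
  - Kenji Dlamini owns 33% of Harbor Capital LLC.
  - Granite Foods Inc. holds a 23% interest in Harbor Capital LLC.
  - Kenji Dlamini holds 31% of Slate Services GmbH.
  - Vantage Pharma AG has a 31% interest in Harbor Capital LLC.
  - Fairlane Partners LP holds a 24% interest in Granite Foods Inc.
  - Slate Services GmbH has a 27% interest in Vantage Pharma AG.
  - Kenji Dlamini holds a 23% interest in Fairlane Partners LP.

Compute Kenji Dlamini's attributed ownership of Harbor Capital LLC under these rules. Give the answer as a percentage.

36.8643%

Chain via Fairlane Partners LP → Granite Foods Inc. (R1): 23% × 24% × 23% = 1.2696% of Harbor Capital LLC.
Chain via Slate Services GmbH → Vantage Pharma AG (R1): 31% × 27% × 31% = 2.5947% of Harbor Capital LLC.
Direct interest in Harbor Capital LLC: 33%.
Aggregating (R2): 1.2696% + 2.5947% + 33% = 36.8643%.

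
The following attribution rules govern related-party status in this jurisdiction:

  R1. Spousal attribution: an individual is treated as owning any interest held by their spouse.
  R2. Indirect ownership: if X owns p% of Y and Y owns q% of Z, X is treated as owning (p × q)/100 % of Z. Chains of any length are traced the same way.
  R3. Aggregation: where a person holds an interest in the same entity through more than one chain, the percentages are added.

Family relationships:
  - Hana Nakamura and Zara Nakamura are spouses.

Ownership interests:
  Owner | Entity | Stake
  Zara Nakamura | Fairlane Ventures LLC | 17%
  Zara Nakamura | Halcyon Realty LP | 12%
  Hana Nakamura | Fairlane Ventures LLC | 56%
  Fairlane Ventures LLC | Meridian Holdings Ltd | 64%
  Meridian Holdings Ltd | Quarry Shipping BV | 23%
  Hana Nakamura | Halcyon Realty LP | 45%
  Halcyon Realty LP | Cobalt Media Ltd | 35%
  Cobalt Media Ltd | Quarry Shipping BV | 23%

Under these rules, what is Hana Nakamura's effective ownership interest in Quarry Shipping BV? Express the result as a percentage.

By spousal attribution (R1), Hana Nakamura is treated as also owning Zara Nakamura's interest in Fairlane Ventures LLC, giving 56% + 17% = 73%.
By spousal attribution (R1), Hana Nakamura is treated as also owning Zara Nakamura's interest in Halcyon Realty LP, giving 45% + 12% = 57%.
Chain via Fairlane Ventures LLC → Meridian Holdings Ltd (R2): 73% × 64% × 23% = 10.7456% of Quarry Shipping BV.
Chain via Halcyon Realty LP → Cobalt Media Ltd (R2): 57% × 35% × 23% = 4.5885% of Quarry Shipping BV.
Aggregating (R3): 10.7456% + 4.5885% = 15.3341%.

15.3341%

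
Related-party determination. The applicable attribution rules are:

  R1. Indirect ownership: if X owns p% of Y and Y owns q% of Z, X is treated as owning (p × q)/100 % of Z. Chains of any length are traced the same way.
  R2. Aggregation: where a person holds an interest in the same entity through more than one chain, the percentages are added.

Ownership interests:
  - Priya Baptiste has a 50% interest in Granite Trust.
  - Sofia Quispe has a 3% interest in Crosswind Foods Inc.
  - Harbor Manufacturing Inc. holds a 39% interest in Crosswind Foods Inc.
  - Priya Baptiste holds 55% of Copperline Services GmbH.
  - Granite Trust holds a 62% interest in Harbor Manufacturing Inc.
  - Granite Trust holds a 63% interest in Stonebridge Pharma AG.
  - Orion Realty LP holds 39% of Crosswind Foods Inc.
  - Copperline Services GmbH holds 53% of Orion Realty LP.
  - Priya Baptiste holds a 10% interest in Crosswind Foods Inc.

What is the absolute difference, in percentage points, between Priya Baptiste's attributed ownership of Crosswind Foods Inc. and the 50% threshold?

16.5415

Chain via Granite Trust → Harbor Manufacturing Inc. (R1): 50% × 62% × 39% = 12.09% of Crosswind Foods Inc.
Chain via Copperline Services GmbH → Orion Realty LP (R1): 55% × 53% × 39% = 11.3685% of Crosswind Foods Inc.
Direct interest in Crosswind Foods Inc: 10%.
Aggregating (R2): 12.09% + 11.3685% + 10% = 33.4585%.
33.4585% falls short of the 50% threshold by 16.5415 percentage points.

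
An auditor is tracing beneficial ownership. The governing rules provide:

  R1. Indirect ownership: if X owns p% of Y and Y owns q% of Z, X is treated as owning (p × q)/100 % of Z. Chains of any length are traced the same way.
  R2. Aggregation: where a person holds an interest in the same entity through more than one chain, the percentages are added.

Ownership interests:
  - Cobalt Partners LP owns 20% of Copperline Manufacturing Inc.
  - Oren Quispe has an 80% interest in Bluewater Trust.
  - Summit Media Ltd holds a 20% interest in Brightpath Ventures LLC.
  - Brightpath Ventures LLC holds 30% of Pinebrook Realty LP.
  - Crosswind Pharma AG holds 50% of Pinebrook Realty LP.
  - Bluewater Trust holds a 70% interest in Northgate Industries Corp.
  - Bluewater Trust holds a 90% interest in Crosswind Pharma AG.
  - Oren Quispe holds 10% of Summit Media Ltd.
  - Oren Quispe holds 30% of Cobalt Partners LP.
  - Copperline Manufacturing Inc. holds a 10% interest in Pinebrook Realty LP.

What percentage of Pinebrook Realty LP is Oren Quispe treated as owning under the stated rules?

Chain via Bluewater Trust → Crosswind Pharma AG (R1): 80% × 90% × 50% = 36% of Pinebrook Realty LP.
Chain via Summit Media Ltd → Brightpath Ventures LLC (R1): 10% × 20% × 30% = 0.6% of Pinebrook Realty LP.
Chain via Cobalt Partners LP → Copperline Manufacturing Inc. (R1): 30% × 20% × 10% = 0.6% of Pinebrook Realty LP.
Aggregating (R2): 36% + 0.6% + 0.6% = 37.2%.

37.2%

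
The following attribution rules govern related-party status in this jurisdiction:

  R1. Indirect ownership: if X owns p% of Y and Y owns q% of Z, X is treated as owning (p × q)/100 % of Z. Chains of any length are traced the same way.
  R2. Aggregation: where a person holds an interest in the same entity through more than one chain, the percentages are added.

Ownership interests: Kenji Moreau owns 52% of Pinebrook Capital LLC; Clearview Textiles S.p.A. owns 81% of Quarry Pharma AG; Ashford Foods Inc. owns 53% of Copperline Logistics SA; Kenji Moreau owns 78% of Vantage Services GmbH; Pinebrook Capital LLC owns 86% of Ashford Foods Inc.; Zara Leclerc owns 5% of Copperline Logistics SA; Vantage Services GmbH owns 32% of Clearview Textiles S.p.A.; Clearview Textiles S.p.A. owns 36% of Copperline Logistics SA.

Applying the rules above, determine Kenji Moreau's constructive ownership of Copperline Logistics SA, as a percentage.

32.6872%

Chain via Vantage Services GmbH → Clearview Textiles S.p.A. (R1): 78% × 32% × 36% = 8.9856% of Copperline Logistics SA.
Chain via Pinebrook Capital LLC → Ashford Foods Inc. (R1): 52% × 86% × 53% = 23.7016% of Copperline Logistics SA.
Aggregating (R2): 8.9856% + 23.7016% = 32.6872%.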